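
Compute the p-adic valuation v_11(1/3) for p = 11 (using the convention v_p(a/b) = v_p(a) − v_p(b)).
v_11(1/3) = 0

Factor powers of 11 from the numerator and denominator of the reduced fraction: 1 = 11^0 · 1 and 3 = 11^0 · 3. Apply v_p(a/b) = v_p(a) − v_p(b): v_11(1/3) = 0 − 0 = 0.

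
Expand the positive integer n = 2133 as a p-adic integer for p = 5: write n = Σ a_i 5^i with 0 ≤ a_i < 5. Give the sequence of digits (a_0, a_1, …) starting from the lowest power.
(a_0, a_1, …) = (3, 1, 0, 2, 3)

Repeated division by 5 gives the digits low-to-high: 2133 = 3 + 1·5^1 + 2·5^3 + 3·5^4. Digit sequence: (3, 1, 0, 2, 3).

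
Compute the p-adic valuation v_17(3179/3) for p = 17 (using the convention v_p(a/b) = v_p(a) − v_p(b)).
v_17(3179/3) = 2

Factor powers of 17 from the numerator and denominator of the reduced fraction: 3179 = 17^2 · 11 and 3 = 17^0 · 3. Apply v_p(a/b) = v_p(a) − v_p(b): v_17(3179/3) = 2 − 0 = 2.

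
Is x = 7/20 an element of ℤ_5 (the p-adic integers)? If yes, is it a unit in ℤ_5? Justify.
x ∉ ℤ_5 (v_5(x) = -1 < 0)

ℤ_5 = {x ∈ ℚ_5 : v_5(x) ≥ 0} and ℤ_5^× = {x ∈ ℤ_5 : v_5(x) = 0}. Here v_5(7/20) = v_5(num) − v_5(den) = -1; compare against these criteria.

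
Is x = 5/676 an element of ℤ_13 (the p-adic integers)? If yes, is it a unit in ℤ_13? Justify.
x ∉ ℤ_13 (v_13(x) = -2 < 0)

ℤ_13 = {x ∈ ℚ_13 : v_13(x) ≥ 0} and ℤ_13^× = {x ∈ ℤ_13 : v_13(x) = 0}. Here v_13(5/676) = v_13(num) − v_13(den) = -2; compare against these criteria.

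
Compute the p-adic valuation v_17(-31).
v_17(-31) = 0

v_17(n) is the largest exponent k such that 17^k divides n. Factor out: -31 = -17^0 · 31. (Sign doesn't affect v_p.) So v_17(-31) = 0.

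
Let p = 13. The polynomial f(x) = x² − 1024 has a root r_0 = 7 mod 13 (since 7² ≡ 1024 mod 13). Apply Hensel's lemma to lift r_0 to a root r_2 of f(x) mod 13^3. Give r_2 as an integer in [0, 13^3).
r_2 = 2165 (mod 2197)

Hensel's recurrence: r_{i+1} = r_i − f(r_i)·(f′(r_i))^{-1} mod 13^{i+2}, with f′(x) = 2x. Iterate:
  r_0 = 7 (mod 13)
  r_1 = 137 (mod 169)
  r_2 = 2165 (mod 2197)
Final: r_2 = 2165, and one checks f(r_2) ≡ 0 mod 13^3.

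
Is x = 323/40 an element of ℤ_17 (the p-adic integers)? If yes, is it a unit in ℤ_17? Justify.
x ∈ ℤ_17 but not a unit; v_17(x) = 1 > 0

ℤ_17 = {x ∈ ℚ_17 : v_17(x) ≥ 0} and ℤ_17^× = {x ∈ ℤ_17 : v_17(x) = 0}. Here v_17(323/40) = v_17(num) − v_17(den) = 1; compare against these criteria.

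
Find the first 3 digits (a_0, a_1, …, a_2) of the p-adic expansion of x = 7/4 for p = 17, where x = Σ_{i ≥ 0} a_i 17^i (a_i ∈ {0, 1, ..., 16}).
(a_0, …, a_2) = (6, 4, 4)

v_17(7/4) = 0 (numerator and denominator both coprime to 17), so x ∈ ℤ_17^×. Compute digits iteratively via a_i = x_i mod 17, x_{i+1} = (x_i − a_i)/17, with x_0 = x:
  x_0 = 7/4;  a_0 = 6;  x_1 = (x_0 − 6)/17 = -1/4
  x_1 = -1/4;  a_1 = 4;  x_2 = (x_1 − 4)/17 = -1/4
  x_2 = -1/4;  a_2 = 4;  x_3 = (x_2 − 4)/17 = -1/4
Digits: (6, 4, 4).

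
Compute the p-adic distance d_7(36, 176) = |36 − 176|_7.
d_7(36, 176) = 1/7

Step 1 — x − y = 36 − 176 = -140. Step 2 — v_7(-140) = 1 (factor: -140 = −(7^1 · 20); the sign does not affect v_p). Step 3 — |x − y|_7 = 7^{-1} = 1/7.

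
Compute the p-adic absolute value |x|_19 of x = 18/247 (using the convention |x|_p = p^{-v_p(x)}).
|18/247|_19 = 19

Step 1 — compute v_19(x) by factoring powers of 19 out of the numerator and denominator: v_19(18/247) = -1. Step 2 — apply |x|_p = p^{-v_p(x)} = 19^{1} = 19.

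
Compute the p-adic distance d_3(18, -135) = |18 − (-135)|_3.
d_3(18, -135) = 1/9

Step 1 — x − y = 18 − (-135) = 153. Step 2 — v_3(153) = 2 (factor: 153 = (3^2 · 17); the sign does not affect v_p). Step 3 — |x − y|_3 = 3^{-2} = 1/9.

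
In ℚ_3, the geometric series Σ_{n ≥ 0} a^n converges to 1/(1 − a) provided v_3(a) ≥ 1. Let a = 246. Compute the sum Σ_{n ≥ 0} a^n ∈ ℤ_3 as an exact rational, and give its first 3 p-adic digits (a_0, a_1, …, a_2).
Σ a^n = 1/(1 − a) = -1/245;  first 3 digits = (1, 1, 1)

v_3(a) = 1 ≥ 1, so the series converges in ℤ_3 to 1/(1 − a) = 1/(1 − 246) = -1/245. Expand this rational in ℤ_3: compute digits iteratively via d_i = x_i mod 3, x_{i+1} = (x_i − d_i)/3. The first 3 digits are (1, 1, 1).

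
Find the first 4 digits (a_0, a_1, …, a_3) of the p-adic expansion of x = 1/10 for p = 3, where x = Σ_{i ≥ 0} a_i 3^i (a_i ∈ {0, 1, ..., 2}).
(a_0, …, a_3) = (1, 0, 2, 2)

v_3(1/10) = 0 (numerator and denominator both coprime to 3), so x ∈ ℤ_3^×. Compute digits iteratively via a_i = x_i mod 3, x_{i+1} = (x_i − a_i)/3, with x_0 = x:
  x_0 = 1/10;  a_0 = 1;  x_1 = (x_0 − 1)/3 = -3/10
  x_1 = -3/10;  a_1 = 0;  x_2 = (x_1 − 0)/3 = -1/10
  x_2 = -1/10;  a_2 = 2;  x_3 = (x_2 − 2)/3 = -7/10
  x_3 = -7/10;  a_3 = 2;  x_4 = (x_3 − 2)/3 = -9/10
Digits: (1, 0, 2, 2).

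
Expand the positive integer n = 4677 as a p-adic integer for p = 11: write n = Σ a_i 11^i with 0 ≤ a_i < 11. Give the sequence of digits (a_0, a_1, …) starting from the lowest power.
(a_0, a_1, …) = (2, 7, 5, 3)

Repeated division by 11 gives the digits low-to-high: 4677 = 2 + 7·11^1 + 5·11^2 + 3·11^3. Digit sequence: (2, 7, 5, 3).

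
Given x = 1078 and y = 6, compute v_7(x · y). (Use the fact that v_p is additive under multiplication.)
v_7(6468) = 2

v_p(x) = 2 (factor: 1078 = 7^2 · 22); v_p(y) = 0 (factor: 6 = 7^0 · 6). Additivity: v_p(xy) = v_p(x) + v_p(y) = 2 + 0 = 2. (Direct check: xy = 6468 = 7^2 · (132).)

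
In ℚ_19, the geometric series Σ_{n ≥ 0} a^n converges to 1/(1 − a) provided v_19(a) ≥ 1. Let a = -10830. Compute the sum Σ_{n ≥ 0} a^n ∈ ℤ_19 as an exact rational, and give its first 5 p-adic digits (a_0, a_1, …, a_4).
Σ a^n = 1/(1 − a) = 1/10831;  first 5 digits = (1, 0, 8, 17, 6)

v_19(a) = 2 ≥ 1, so the series converges in ℤ_19 to 1/(1 − a) = 1/(1 − (-10830)) = 1/10831. Expand this rational in ℤ_19: compute digits iteratively via d_i = x_i mod 19, x_{i+1} = (x_i − d_i)/19. The first 5 digits are (1, 0, 8, 17, 6).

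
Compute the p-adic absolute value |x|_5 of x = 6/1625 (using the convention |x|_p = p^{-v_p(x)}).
|6/1625|_5 = 125

Step 1 — compute v_5(x) by factoring powers of 5 out of the numerator and denominator: v_5(6/1625) = -3. Step 2 — apply |x|_p = p^{-v_p(x)} = 5^{3} = 125.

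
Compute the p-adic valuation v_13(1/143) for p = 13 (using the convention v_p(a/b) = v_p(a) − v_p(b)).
v_13(1/143) = -1

Factor powers of 13 from the numerator and denominator of the reduced fraction: 1 = 13^0 · 1 and 143 = 13^1 · 11. Apply v_p(a/b) = v_p(a) − v_p(b): v_13(1/143) = 0 − 1 = -1.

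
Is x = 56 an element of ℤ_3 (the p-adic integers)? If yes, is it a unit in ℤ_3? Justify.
x ∈ ℤ_3^× (unit); v_3(x) = 0

ℤ_3 = {x ∈ ℚ_3 : v_3(x) ≥ 0} and ℤ_3^× = {x ∈ ℤ_3 : v_3(x) = 0}. Here v_3(56) = v_3(num) − v_3(den) = 0; compare against these criteria.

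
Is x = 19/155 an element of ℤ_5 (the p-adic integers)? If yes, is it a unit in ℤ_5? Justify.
x ∉ ℤ_5 (v_5(x) = -1 < 0)

ℤ_5 = {x ∈ ℚ_5 : v_5(x) ≥ 0} and ℤ_5^× = {x ∈ ℤ_5 : v_5(x) = 0}. Here v_5(19/155) = v_5(num) − v_5(den) = -1; compare against these criteria.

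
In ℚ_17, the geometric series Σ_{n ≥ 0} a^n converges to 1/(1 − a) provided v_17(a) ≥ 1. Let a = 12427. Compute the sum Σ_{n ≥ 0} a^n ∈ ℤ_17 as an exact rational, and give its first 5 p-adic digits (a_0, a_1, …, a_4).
Σ a^n = 1/(1 − a) = -1/12426;  first 5 digits = (1, 0, 9, 2, 13)

v_17(a) = 2 ≥ 1, so the series converges in ℤ_17 to 1/(1 − a) = 1/(1 − 12427) = -1/12426. Expand this rational in ℤ_17: compute digits iteratively via d_i = x_i mod 17, x_{i+1} = (x_i − d_i)/17. The first 5 digits are (1, 0, 9, 2, 13).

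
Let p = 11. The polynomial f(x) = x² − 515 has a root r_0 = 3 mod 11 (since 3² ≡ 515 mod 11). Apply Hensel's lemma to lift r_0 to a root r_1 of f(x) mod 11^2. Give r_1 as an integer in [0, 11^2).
r_1 = 47 (mod 121)

Hensel's recurrence: r_{i+1} = r_i − f(r_i)·(f′(r_i))^{-1} mod 11^{i+2}, with f′(x) = 2x. Iterate:
  r_0 = 3 (mod 11)
  r_1 = 47 (mod 121)
Final: r_1 = 47, and one checks f(r_1) ≡ 0 mod 11^2.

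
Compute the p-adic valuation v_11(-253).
v_11(-253) = 1

v_11(n) is the largest exponent k such that 11^k divides n. Factor out: -253 = -11^1 · 23. (Sign doesn't affect v_p.) So v_11(-253) = 1.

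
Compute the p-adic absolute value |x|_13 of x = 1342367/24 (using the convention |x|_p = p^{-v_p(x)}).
|1342367/24|_13 = 1/28561

Step 1 — compute v_13(x) by factoring powers of 13 out of the numerator and denominator: v_13(1342367/24) = 4. Step 2 — apply |x|_p = p^{-v_p(x)} = 13^{-4} = 1/28561.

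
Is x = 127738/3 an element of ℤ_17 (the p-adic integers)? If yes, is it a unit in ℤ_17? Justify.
x ∈ ℤ_17 but not a unit; v_17(x) = 3 > 0

ℤ_17 = {x ∈ ℚ_17 : v_17(x) ≥ 0} and ℤ_17^× = {x ∈ ℤ_17 : v_17(x) = 0}. Here v_17(127738/3) = v_17(num) − v_17(den) = 3; compare against these criteria.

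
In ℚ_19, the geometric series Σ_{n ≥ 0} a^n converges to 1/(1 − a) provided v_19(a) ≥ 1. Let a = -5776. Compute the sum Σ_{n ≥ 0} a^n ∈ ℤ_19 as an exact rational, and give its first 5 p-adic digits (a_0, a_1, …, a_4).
Σ a^n = 1/(1 − a) = 1/5777;  first 5 digits = (1, 0, 3, 18, 8)

v_19(a) = 2 ≥ 1, so the series converges in ℤ_19 to 1/(1 − a) = 1/(1 − (-5776)) = 1/5777. Expand this rational in ℤ_19: compute digits iteratively via d_i = x_i mod 19, x_{i+1} = (x_i − d_i)/19. The first 5 digits are (1, 0, 3, 18, 8).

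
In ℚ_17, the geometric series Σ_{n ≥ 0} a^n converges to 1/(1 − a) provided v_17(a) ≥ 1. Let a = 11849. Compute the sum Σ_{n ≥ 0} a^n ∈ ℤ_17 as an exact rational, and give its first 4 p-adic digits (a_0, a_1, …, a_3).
Σ a^n = 1/(1 − a) = -1/11848;  first 4 digits = (1, 0, 7, 2)

v_17(a) = 2 ≥ 1, so the series converges in ℤ_17 to 1/(1 − a) = 1/(1 − 11849) = -1/11848. Expand this rational in ℤ_17: compute digits iteratively via d_i = x_i mod 17, x_{i+1} = (x_i − d_i)/17. The first 4 digits are (1, 0, 7, 2).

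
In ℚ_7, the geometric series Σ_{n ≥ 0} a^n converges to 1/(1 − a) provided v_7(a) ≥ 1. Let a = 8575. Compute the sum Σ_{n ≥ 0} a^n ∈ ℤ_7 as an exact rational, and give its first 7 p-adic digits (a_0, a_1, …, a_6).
Σ a^n = 1/(1 − a) = -1/8574;  first 7 digits = (1, 0, 0, 4, 3, 0, 2)

v_7(a) = 3 ≥ 1, so the series converges in ℤ_7 to 1/(1 − a) = 1/(1 − 8575) = -1/8574. Expand this rational in ℤ_7: compute digits iteratively via d_i = x_i mod 7, x_{i+1} = (x_i − d_i)/7. The first 7 digits are (1, 0, 0, 4, 3, 0, 2).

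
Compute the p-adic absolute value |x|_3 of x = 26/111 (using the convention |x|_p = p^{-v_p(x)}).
|26/111|_3 = 3

Step 1 — compute v_3(x) by factoring powers of 3 out of the numerator and denominator: v_3(26/111) = -1. Step 2 — apply |x|_p = p^{-v_p(x)} = 3^{1} = 3.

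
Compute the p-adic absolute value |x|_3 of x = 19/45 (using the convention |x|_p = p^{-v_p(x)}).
|19/45|_3 = 9

Step 1 — compute v_3(x) by factoring powers of 3 out of the numerator and denominator: v_3(19/45) = -2. Step 2 — apply |x|_p = p^{-v_p(x)} = 3^{2} = 9.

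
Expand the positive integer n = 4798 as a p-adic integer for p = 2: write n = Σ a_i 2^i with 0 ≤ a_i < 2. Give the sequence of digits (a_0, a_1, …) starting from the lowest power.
(a_0, a_1, …) = (0, 1, 1, 1, 1, 1, 0, 1, 0, 1, 0, 0, 1)

Repeated division by 2 gives the digits low-to-high: 4798 = 1·2^1 + 1·2^2 + 1·2^3 + 1·2^4 + 1·2^5 + 1·2^7 + 1·2^9 + 1·2^12. Digit sequence: (0, 1, 1, 1, 1, 1, 0, 1, 0, 1, 0, 0, 1).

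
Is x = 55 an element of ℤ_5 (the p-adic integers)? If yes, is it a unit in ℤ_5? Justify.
x ∈ ℤ_5 but not a unit; v_5(x) = 1 > 0

ℤ_5 = {x ∈ ℚ_5 : v_5(x) ≥ 0} and ℤ_5^× = {x ∈ ℤ_5 : v_5(x) = 0}. Here v_5(55) = v_5(num) − v_5(den) = 1; compare against these criteria.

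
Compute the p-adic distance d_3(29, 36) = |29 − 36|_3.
d_3(29, 36) = 1

Step 1 — x − y = 29 − 36 = -7. Step 2 — v_3(-7) = 0 (factor: -7 = −(3^0 · 7); the sign does not affect v_p). Step 3 — |x − y|_3 = 3^{0} = 1.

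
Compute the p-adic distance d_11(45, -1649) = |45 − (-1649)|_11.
d_11(45, -1649) = 1/121

Step 1 — x − y = 45 − (-1649) = 1694. Step 2 — v_11(1694) = 2 (factor: 1694 = (11^2 · 14); the sign does not affect v_p). Step 3 — |x − y|_11 = 11^{-2} = 1/121.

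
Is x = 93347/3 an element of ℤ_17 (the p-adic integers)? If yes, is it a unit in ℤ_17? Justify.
x ∈ ℤ_17 but not a unit; v_17(x) = 3 > 0

ℤ_17 = {x ∈ ℚ_17 : v_17(x) ≥ 0} and ℤ_17^× = {x ∈ ℤ_17 : v_17(x) = 0}. Here v_17(93347/3) = v_17(num) − v_17(den) = 3; compare against these criteria.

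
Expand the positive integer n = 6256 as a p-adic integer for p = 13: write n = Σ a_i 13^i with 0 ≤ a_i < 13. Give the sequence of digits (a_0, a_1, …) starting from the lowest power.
(a_0, a_1, …) = (3, 0, 11, 2)

Repeated division by 13 gives the digits low-to-high: 6256 = 3 + 11·13^2 + 2·13^3. Digit sequence: (3, 0, 11, 2).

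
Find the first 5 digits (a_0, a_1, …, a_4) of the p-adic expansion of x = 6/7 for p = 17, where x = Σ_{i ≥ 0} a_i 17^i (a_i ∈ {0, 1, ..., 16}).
(a_0, …, a_4) = (13, 9, 14, 4, 7)

v_17(6/7) = 0 (numerator and denominator both coprime to 17), so x ∈ ℤ_17^×. Compute digits iteratively via a_i = x_i mod 17, x_{i+1} = (x_i − a_i)/17, with x_0 = x:
  x_0 = 6/7;  a_0 = 13;  x_1 = (x_0 − 13)/17 = -5/7
  x_1 = -5/7;  a_1 = 9;  x_2 = (x_1 − 9)/17 = -4/7
  x_2 = -4/7;  a_2 = 14;  x_3 = (x_2 − 14)/17 = -6/7
  x_3 = -6/7;  a_3 = 4;  x_4 = (x_3 − 4)/17 = -2/7
  x_4 = -2/7;  a_4 = 7;  x_5 = (x_4 − 7)/17 = -3/7
Digits: (13, 9, 14, 4, 7).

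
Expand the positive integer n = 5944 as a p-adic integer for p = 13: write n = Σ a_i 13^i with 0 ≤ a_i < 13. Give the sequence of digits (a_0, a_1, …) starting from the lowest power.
(a_0, a_1, …) = (3, 2, 9, 2)

Repeated division by 13 gives the digits low-to-high: 5944 = 3 + 2·13^1 + 9·13^2 + 2·13^3. Digit sequence: (3, 2, 9, 2).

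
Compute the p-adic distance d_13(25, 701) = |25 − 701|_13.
d_13(25, 701) = 1/169

Step 1 — x − y = 25 − 701 = -676. Step 2 — v_13(-676) = 2 (factor: -676 = −(13^2 · 4); the sign does not affect v_p). Step 3 — |x − y|_13 = 13^{-2} = 1/169.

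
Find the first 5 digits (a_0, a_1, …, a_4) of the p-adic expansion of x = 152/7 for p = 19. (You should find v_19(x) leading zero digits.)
(a_0, …, a_4) = (0, 12, 13, 2, 8)

v_19(152/7) = 1, so a_0 = ... = a_0 = 0. Factor out: x = 19^1 · u with u = 8/7 a unit in ℤ_19. Expand u iteratively via a_{v+i} = u_i mod 19, u_{i+1} = (u_i − a_{v+i})/19:
  u_0 = 8/7;  a_1 = 12;  u_1 = (u_0 − 12)/19 = -4/7
  u_1 = -4/7;  a_2 = 13;  u_2 = (u_1 − 13)/19 = -5/7
  u_2 = -5/7;  a_3 = 2;  u_3 = (u_2 − 2)/19 = -1/7
  u_3 = -1/7;  a_4 = 8;  u_4 = (u_3 − 8)/19 = -3/7
Digits: (0, 12, 13, 2, 8).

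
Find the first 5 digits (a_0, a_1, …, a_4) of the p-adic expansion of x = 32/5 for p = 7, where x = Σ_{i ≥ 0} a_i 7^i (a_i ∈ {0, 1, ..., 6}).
(a_0, …, a_4) = (5, 3, 1, 4, 5)

v_7(32/5) = 0 (numerator and denominator both coprime to 7), so x ∈ ℤ_7^×. Compute digits iteratively via a_i = x_i mod 7, x_{i+1} = (x_i − a_i)/7, with x_0 = x:
  x_0 = 32/5;  a_0 = 5;  x_1 = (x_0 − 5)/7 = 1/5
  x_1 = 1/5;  a_1 = 3;  x_2 = (x_1 − 3)/7 = -2/5
  x_2 = -2/5;  a_2 = 1;  x_3 = (x_2 − 1)/7 = -1/5
  x_3 = -1/5;  a_3 = 4;  x_4 = (x_3 − 4)/7 = -3/5
  x_4 = -3/5;  a_4 = 5;  x_5 = (x_4 − 5)/7 = -4/5
Digits: (5, 3, 1, 4, 5).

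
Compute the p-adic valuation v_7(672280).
v_7(672280) = 5

v_7(n) is the largest exponent k such that 7^k divides n. Factor out: 672280 = 7^5 · 40. (Sign doesn't affect v_p.) So v_7(672280) = 5.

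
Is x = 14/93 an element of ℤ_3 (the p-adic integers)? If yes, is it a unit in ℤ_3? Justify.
x ∉ ℤ_3 (v_3(x) = -1 < 0)

ℤ_3 = {x ∈ ℚ_3 : v_3(x) ≥ 0} and ℤ_3^× = {x ∈ ℤ_3 : v_3(x) = 0}. Here v_3(14/93) = v_3(num) − v_3(den) = -1; compare against these criteria.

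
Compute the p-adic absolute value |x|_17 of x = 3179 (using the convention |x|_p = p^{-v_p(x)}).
|3179|_17 = 1/289

Step 1 — compute v_17(x) by factoring powers of 17 out of the numerator and denominator: v_17(3179) = 2. Step 2 — apply |x|_p = p^{-v_p(x)} = 17^{-2} = 1/289.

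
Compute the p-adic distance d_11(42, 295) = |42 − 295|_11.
d_11(42, 295) = 1/11

Step 1 — x − y = 42 − 295 = -253. Step 2 — v_11(-253) = 1 (factor: -253 = −(11^1 · 23); the sign does not affect v_p). Step 3 — |x − y|_11 = 11^{-1} = 1/11.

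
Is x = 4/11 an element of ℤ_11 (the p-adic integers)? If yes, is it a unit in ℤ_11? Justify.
x ∉ ℤ_11 (v_11(x) = -1 < 0)

ℤ_11 = {x ∈ ℚ_11 : v_11(x) ≥ 0} and ℤ_11^× = {x ∈ ℤ_11 : v_11(x) = 0}. Here v_11(4/11) = v_11(num) − v_11(den) = -1; compare against these criteria.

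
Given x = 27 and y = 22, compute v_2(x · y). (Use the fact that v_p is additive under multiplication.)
v_2(594) = 1

v_p(x) = 0 (factor: 27 = 2^0 · 27); v_p(y) = 1 (factor: 22 = 2^1 · 11). Additivity: v_p(xy) = v_p(x) + v_p(y) = 0 + 1 = 1. (Direct check: xy = 594 = 2^1 · (297).)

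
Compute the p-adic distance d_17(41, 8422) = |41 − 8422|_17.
d_17(41, 8422) = 1/289

Step 1 — x − y = 41 − 8422 = -8381. Step 2 — v_17(-8381) = 2 (factor: -8381 = −(17^2 · 29); the sign does not affect v_p). Step 3 — |x − y|_17 = 17^{-2} = 1/289.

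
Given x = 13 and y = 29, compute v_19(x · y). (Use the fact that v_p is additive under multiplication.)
v_19(377) = 0

v_p(x) = 0 (factor: 13 = 19^0 · 13); v_p(y) = 0 (factor: 29 = 19^0 · 29). Additivity: v_p(xy) = v_p(x) + v_p(y) = 0 + 0 = 0. (Direct check: xy = 377 = 19^0 · (377).)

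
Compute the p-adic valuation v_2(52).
v_2(52) = 2

v_2(n) is the largest exponent k such that 2^k divides n. Factor out: 52 = 2^2 · 13. (Sign doesn't affect v_p.) So v_2(52) = 2.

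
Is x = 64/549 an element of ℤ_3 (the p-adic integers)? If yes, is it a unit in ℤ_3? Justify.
x ∉ ℤ_3 (v_3(x) = -2 < 0)

ℤ_3 = {x ∈ ℚ_3 : v_3(x) ≥ 0} and ℤ_3^× = {x ∈ ℤ_3 : v_3(x) = 0}. Here v_3(64/549) = v_3(num) − v_3(den) = -2; compare against these criteria.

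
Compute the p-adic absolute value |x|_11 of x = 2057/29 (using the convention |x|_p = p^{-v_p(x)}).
|2057/29|_11 = 1/121

Step 1 — compute v_11(x) by factoring powers of 11 out of the numerator and denominator: v_11(2057/29) = 2. Step 2 — apply |x|_p = p^{-v_p(x)} = 11^{-2} = 1/121.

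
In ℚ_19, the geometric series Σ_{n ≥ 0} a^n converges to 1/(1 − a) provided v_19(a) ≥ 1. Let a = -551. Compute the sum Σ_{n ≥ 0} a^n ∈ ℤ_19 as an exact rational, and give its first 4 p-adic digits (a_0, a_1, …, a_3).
Σ a^n = 1/(1 − a) = 1/552;  first 4 digits = (1, 9, 3, 13)

v_19(a) = 1 ≥ 1, so the series converges in ℤ_19 to 1/(1 − a) = 1/(1 − (-551)) = 1/552. Expand this rational in ℤ_19: compute digits iteratively via d_i = x_i mod 19, x_{i+1} = (x_i − d_i)/19. The first 4 digits are (1, 9, 3, 13).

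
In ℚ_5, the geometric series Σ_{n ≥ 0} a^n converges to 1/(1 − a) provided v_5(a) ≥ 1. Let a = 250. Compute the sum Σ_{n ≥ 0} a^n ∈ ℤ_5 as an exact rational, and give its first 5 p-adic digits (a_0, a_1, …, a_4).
Σ a^n = 1/(1 − a) = -1/249;  first 5 digits = (1, 0, 0, 2, 0)

v_5(a) = 3 ≥ 1, so the series converges in ℤ_5 to 1/(1 − a) = 1/(1 − 250) = -1/249. Expand this rational in ℤ_5: compute digits iteratively via d_i = x_i mod 5, x_{i+1} = (x_i − d_i)/5. The first 5 digits are (1, 0, 0, 2, 0).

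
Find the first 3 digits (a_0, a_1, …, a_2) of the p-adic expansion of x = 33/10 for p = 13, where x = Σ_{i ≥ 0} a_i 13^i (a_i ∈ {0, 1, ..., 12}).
(a_0, …, a_2) = (2, 4, 1)

v_13(33/10) = 0 (numerator and denominator both coprime to 13), so x ∈ ℤ_13^×. Compute digits iteratively via a_i = x_i mod 13, x_{i+1} = (x_i − a_i)/13, with x_0 = x:
  x_0 = 33/10;  a_0 = 2;  x_1 = (x_0 − 2)/13 = 1/10
  x_1 = 1/10;  a_1 = 4;  x_2 = (x_1 − 4)/13 = -3/10
  x_2 = -3/10;  a_2 = 1;  x_3 = (x_2 − 1)/13 = -1/10
Digits: (2, 4, 1).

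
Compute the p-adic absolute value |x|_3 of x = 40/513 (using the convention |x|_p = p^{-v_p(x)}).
|40/513|_3 = 27

Step 1 — compute v_3(x) by factoring powers of 3 out of the numerator and denominator: v_3(40/513) = -3. Step 2 — apply |x|_p = p^{-v_p(x)} = 3^{3} = 27.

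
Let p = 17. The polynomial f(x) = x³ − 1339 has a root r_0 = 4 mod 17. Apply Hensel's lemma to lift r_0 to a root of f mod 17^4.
r_3 = 66338 (mod 83521)

Hensel: r_{i+1} = r_i − f(r_i)/f′(r_i) mod 17^{i+2}, where f′(x) = 3x². Iterate:
  r_0 = 4 (mod 17)
  r_1 = 157 (mod 289)
  r_2 = 2469 (mod 4913)
  r_3 = 66338 (mod 83521)
Final: r = 66338 with f(r) ≡ 0 mod 17^4.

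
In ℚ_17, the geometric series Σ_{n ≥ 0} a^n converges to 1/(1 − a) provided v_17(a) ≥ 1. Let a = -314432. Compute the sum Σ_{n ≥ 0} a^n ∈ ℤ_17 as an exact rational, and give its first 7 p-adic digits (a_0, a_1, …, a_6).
Σ a^n = 1/(1 − a) = 1/314433;  first 7 digits = (1, 0, 0, 4, 13, 16, 15)

v_17(a) = 3 ≥ 1, so the series converges in ℤ_17 to 1/(1 − a) = 1/(1 − (-314432)) = 1/314433. Expand this rational in ℤ_17: compute digits iteratively via d_i = x_i mod 17, x_{i+1} = (x_i − d_i)/17. The first 7 digits are (1, 0, 0, 4, 13, 16, 15).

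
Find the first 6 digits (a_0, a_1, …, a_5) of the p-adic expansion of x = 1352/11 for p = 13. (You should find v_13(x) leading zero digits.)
(a_0, …, a_5) = (0, 0, 9, 10, 11, 5)

v_13(1352/11) = 2, so a_0 = ... = a_1 = 0. Factor out: x = 13^2 · u with u = 8/11 a unit in ℤ_13. Expand u iteratively via a_{v+i} = u_i mod 13, u_{i+1} = (u_i − a_{v+i})/13:
  u_0 = 8/11;  a_2 = 9;  u_1 = (u_0 − 9)/13 = -7/11
  u_1 = -7/11;  a_3 = 10;  u_2 = (u_1 − 10)/13 = -9/11
  u_2 = -9/11;  a_4 = 11;  u_3 = (u_2 − 11)/13 = -10/11
  u_3 = -10/11;  a_5 = 5;  u_4 = (u_3 − 5)/13 = -5/11
Digits: (0, 0, 9, 10, 11, 5).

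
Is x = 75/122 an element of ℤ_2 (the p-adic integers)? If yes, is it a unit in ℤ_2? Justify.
x ∉ ℤ_2 (v_2(x) = -1 < 0)

ℤ_2 = {x ∈ ℚ_2 : v_2(x) ≥ 0} and ℤ_2^× = {x ∈ ℤ_2 : v_2(x) = 0}. Here v_2(75/122) = v_2(num) − v_2(den) = -1; compare against these criteria.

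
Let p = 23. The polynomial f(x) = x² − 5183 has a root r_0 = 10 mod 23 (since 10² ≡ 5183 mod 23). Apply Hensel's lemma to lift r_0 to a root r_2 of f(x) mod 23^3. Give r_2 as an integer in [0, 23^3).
r_2 = 8543 (mod 12167)

Hensel's recurrence: r_{i+1} = r_i − f(r_i)·(f′(r_i))^{-1} mod 23^{i+2}, with f′(x) = 2x. Iterate:
  r_0 = 10 (mod 23)
  r_1 = 79 (mod 529)
  r_2 = 8543 (mod 12167)
Final: r_2 = 8543, and one checks f(r_2) ≡ 0 mod 23^3.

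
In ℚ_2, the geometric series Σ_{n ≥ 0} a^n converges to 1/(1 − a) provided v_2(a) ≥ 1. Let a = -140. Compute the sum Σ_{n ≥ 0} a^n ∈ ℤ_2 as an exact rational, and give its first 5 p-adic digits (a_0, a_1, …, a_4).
Σ a^n = 1/(1 − a) = 1/141;  first 5 digits = (1, 0, 1, 0, 0)

v_2(a) = 2 ≥ 1, so the series converges in ℤ_2 to 1/(1 − a) = 1/(1 − (-140)) = 1/141. Expand this rational in ℤ_2: compute digits iteratively via d_i = x_i mod 2, x_{i+1} = (x_i − d_i)/2. The first 5 digits are (1, 0, 1, 0, 0).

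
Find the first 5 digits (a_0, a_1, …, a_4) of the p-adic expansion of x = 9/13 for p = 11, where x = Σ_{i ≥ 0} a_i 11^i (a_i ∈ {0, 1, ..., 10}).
(a_0, …, a_4) = (10, 0, 5, 8, 6)

v_11(9/13) = 0 (numerator and denominator both coprime to 11), so x ∈ ℤ_11^×. Compute digits iteratively via a_i = x_i mod 11, x_{i+1} = (x_i − a_i)/11, with x_0 = x:
  x_0 = 9/13;  a_0 = 10;  x_1 = (x_0 − 10)/11 = -11/13
  x_1 = -11/13;  a_1 = 0;  x_2 = (x_1 − 0)/11 = -1/13
  x_2 = -1/13;  a_2 = 5;  x_3 = (x_2 − 5)/11 = -6/13
  x_3 = -6/13;  a_3 = 8;  x_4 = (x_3 − 8)/11 = -10/13
  x_4 = -10/13;  a_4 = 6;  x_5 = (x_4 − 6)/11 = -8/13
Digits: (10, 0, 5, 8, 6).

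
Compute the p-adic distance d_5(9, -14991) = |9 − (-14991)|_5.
d_5(9, -14991) = 1/625

Step 1 — x − y = 9 − (-14991) = 15000. Step 2 — v_5(15000) = 4 (factor: 15000 = (5^4 · 24); the sign does not affect v_p). Step 3 — |x − y|_5 = 5^{-4} = 1/625.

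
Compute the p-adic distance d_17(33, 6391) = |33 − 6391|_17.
d_17(33, 6391) = 1/289

Step 1 — x − y = 33 − 6391 = -6358. Step 2 — v_17(-6358) = 2 (factor: -6358 = −(17^2 · 22); the sign does not affect v_p). Step 3 — |x − y|_17 = 17^{-2} = 1/289.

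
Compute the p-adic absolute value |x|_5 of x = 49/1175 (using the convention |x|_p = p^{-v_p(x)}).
|49/1175|_5 = 25

Step 1 — compute v_5(x) by factoring powers of 5 out of the numerator and denominator: v_5(49/1175) = -2. Step 2 — apply |x|_p = p^{-v_p(x)} = 5^{2} = 25.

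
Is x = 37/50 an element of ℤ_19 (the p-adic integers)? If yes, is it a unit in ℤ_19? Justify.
x ∈ ℤ_19^× (unit); v_19(x) = 0

ℤ_19 = {x ∈ ℚ_19 : v_19(x) ≥ 0} and ℤ_19^× = {x ∈ ℤ_19 : v_19(x) = 0}. Here v_19(37/50) = v_19(num) − v_19(den) = 0; compare against these criteria.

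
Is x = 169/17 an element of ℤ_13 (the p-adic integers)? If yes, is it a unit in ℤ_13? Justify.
x ∈ ℤ_13 but not a unit; v_13(x) = 2 > 0

ℤ_13 = {x ∈ ℚ_13 : v_13(x) ≥ 0} and ℤ_13^× = {x ∈ ℤ_13 : v_13(x) = 0}. Here v_13(169/17) = v_13(num) − v_13(den) = 2; compare against these criteria.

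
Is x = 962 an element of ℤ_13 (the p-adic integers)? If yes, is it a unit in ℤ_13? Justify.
x ∈ ℤ_13 but not a unit; v_13(x) = 1 > 0

ℤ_13 = {x ∈ ℚ_13 : v_13(x) ≥ 0} and ℤ_13^× = {x ∈ ℤ_13 : v_13(x) = 0}. Here v_13(962) = v_13(num) − v_13(den) = 1; compare against these criteria.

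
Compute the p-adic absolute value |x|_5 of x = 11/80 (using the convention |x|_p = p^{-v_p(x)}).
|11/80|_5 = 5

Step 1 — compute v_5(x) by factoring powers of 5 out of the numerator and denominator: v_5(11/80) = -1. Step 2 — apply |x|_p = p^{-v_p(x)} = 5^{1} = 5.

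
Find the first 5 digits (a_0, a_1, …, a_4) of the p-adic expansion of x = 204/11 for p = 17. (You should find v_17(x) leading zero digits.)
(a_0, …, a_4) = (0, 15, 10, 4, 9)

v_17(204/11) = 1, so a_0 = ... = a_0 = 0. Factor out: x = 17^1 · u with u = 12/11 a unit in ℤ_17. Expand u iteratively via a_{v+i} = u_i mod 17, u_{i+1} = (u_i − a_{v+i})/17:
  u_0 = 12/11;  a_1 = 15;  u_1 = (u_0 − 15)/17 = -9/11
  u_1 = -9/11;  a_2 = 10;  u_2 = (u_1 − 10)/17 = -7/11
  u_2 = -7/11;  a_3 = 4;  u_3 = (u_2 − 4)/17 = -3/11
  u_3 = -3/11;  a_4 = 9;  u_4 = (u_3 − 9)/17 = -6/11
Digits: (0, 15, 10, 4, 9).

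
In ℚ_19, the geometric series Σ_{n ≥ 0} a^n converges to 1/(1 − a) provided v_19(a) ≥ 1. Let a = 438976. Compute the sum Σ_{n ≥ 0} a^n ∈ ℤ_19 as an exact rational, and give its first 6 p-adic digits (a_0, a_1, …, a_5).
Σ a^n = 1/(1 − a) = -1/438975;  first 6 digits = (1, 0, 0, 7, 3, 0)

v_19(a) = 3 ≥ 1, so the series converges in ℤ_19 to 1/(1 − a) = 1/(1 − 438976) = -1/438975. Expand this rational in ℤ_19: compute digits iteratively via d_i = x_i mod 19, x_{i+1} = (x_i − d_i)/19. The first 6 digits are (1, 0, 0, 7, 3, 0).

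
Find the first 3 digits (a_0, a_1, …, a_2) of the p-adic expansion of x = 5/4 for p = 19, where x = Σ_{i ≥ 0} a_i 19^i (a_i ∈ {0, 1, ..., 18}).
(a_0, …, a_2) = (6, 14, 4)

v_19(5/4) = 0 (numerator and denominator both coprime to 19), so x ∈ ℤ_19^×. Compute digits iteratively via a_i = x_i mod 19, x_{i+1} = (x_i − a_i)/19, with x_0 = x:
  x_0 = 5/4;  a_0 = 6;  x_1 = (x_0 − 6)/19 = -1/4
  x_1 = -1/4;  a_1 = 14;  x_2 = (x_1 − 14)/19 = -3/4
  x_2 = -3/4;  a_2 = 4;  x_3 = (x_2 − 4)/19 = -1/4
Digits: (6, 14, 4).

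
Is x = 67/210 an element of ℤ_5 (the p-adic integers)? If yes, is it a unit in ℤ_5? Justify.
x ∉ ℤ_5 (v_5(x) = -1 < 0)

ℤ_5 = {x ∈ ℚ_5 : v_5(x) ≥ 0} and ℤ_5^× = {x ∈ ℤ_5 : v_5(x) = 0}. Here v_5(67/210) = v_5(num) − v_5(den) = -1; compare against these criteria.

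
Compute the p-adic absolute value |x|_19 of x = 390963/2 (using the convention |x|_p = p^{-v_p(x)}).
|390963/2|_19 = 1/130321

Step 1 — compute v_19(x) by factoring powers of 19 out of the numerator and denominator: v_19(390963/2) = 4. Step 2 — apply |x|_p = p^{-v_p(x)} = 19^{-4} = 1/130321.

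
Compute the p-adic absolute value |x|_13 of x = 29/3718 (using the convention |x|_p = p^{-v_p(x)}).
|29/3718|_13 = 169

Step 1 — compute v_13(x) by factoring powers of 13 out of the numerator and denominator: v_13(29/3718) = -2. Step 2 — apply |x|_p = p^{-v_p(x)} = 13^{2} = 169.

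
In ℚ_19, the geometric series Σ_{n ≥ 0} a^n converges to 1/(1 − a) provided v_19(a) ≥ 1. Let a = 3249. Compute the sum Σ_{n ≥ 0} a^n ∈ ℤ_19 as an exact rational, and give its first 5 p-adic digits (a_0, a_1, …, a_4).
Σ a^n = 1/(1 − a) = -1/3248;  first 5 digits = (1, 0, 9, 0, 5)

v_19(a) = 2 ≥ 1, so the series converges in ℤ_19 to 1/(1 − a) = 1/(1 − 3249) = -1/3248. Expand this rational in ℤ_19: compute digits iteratively via d_i = x_i mod 19, x_{i+1} = (x_i − d_i)/19. The first 5 digits are (1, 0, 9, 0, 5).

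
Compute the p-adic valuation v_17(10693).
v_17(10693) = 2

v_17(n) is the largest exponent k such that 17^k divides n. Factor out: 10693 = 17^2 · 37. (Sign doesn't affect v_p.) So v_17(10693) = 2.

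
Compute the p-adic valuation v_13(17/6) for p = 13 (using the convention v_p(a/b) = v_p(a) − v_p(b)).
v_13(17/6) = 0

Factor powers of 13 from the numerator and denominator of the reduced fraction: 17 = 13^0 · 17 and 6 = 13^0 · 6. Apply v_p(a/b) = v_p(a) − v_p(b): v_13(17/6) = 0 − 0 = 0.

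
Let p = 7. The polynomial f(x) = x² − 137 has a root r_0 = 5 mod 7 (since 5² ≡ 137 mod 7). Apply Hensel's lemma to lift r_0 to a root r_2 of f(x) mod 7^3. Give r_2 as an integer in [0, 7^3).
r_2 = 75 (mod 343)

Hensel's recurrence: r_{i+1} = r_i − f(r_i)·(f′(r_i))^{-1} mod 7^{i+2}, with f′(x) = 2x. Iterate:
  r_0 = 5 (mod 7)
  r_1 = 26 (mod 49)
  r_2 = 75 (mod 343)
Final: r_2 = 75, and one checks f(r_2) ≡ 0 mod 7^3.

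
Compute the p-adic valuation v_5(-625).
v_5(-625) = 4

v_5(n) is the largest exponent k such that 5^k divides n. Factor out: -625 = -5^4 · 1. (Sign doesn't affect v_p.) So v_5(-625) = 4.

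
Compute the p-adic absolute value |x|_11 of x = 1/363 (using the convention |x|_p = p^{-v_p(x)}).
|1/363|_11 = 121

Step 1 — compute v_11(x) by factoring powers of 11 out of the numerator and denominator: v_11(1/363) = -2. Step 2 — apply |x|_p = p^{-v_p(x)} = 11^{2} = 121.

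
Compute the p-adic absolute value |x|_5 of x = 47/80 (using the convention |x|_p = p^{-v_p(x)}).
|47/80|_5 = 5

Step 1 — compute v_5(x) by factoring powers of 5 out of the numerator and denominator: v_5(47/80) = -1. Step 2 — apply |x|_p = p^{-v_p(x)} = 5^{1} = 5.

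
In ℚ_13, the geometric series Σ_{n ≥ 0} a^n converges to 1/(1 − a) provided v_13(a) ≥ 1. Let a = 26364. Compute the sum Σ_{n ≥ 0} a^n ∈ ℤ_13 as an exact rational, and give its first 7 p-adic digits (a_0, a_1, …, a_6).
Σ a^n = 1/(1 − a) = -1/26363;  first 7 digits = (1, 0, 0, 12, 0, 0, 1)

v_13(a) = 3 ≥ 1, so the series converges in ℤ_13 to 1/(1 − a) = 1/(1 − 26364) = -1/26363. Expand this rational in ℤ_13: compute digits iteratively via d_i = x_i mod 13, x_{i+1} = (x_i − d_i)/13. The first 7 digits are (1, 0, 0, 12, 0, 0, 1).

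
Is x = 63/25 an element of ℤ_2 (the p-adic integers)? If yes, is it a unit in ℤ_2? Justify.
x ∈ ℤ_2^× (unit); v_2(x) = 0

ℤ_2 = {x ∈ ℚ_2 : v_2(x) ≥ 0} and ℤ_2^× = {x ∈ ℤ_2 : v_2(x) = 0}. Here v_2(63/25) = v_2(num) − v_2(den) = 0; compare against these criteria.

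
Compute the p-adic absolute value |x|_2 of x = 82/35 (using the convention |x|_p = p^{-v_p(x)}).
|82/35|_2 = 1/2

Step 1 — compute v_2(x) by factoring powers of 2 out of the numerator and denominator: v_2(82/35) = 1. Step 2 — apply |x|_p = p^{-v_p(x)} = 2^{-1} = 1/2.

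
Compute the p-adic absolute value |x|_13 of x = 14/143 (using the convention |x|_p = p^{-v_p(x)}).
|14/143|_13 = 13

Step 1 — compute v_13(x) by factoring powers of 13 out of the numerator and denominator: v_13(14/143) = -1. Step 2 — apply |x|_p = p^{-v_p(x)} = 13^{1} = 13.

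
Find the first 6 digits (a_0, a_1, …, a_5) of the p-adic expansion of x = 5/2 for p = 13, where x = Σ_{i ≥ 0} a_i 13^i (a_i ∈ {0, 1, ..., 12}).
(a_0, …, a_5) = (9, 6, 6, 6, 6, 6)

v_13(5/2) = 0 (numerator and denominator both coprime to 13), so x ∈ ℤ_13^×. Compute digits iteratively via a_i = x_i mod 13, x_{i+1} = (x_i − a_i)/13, with x_0 = x:
  x_0 = 5/2;  a_0 = 9;  x_1 = (x_0 − 9)/13 = -1/2
  x_1 = -1/2;  a_1 = 6;  x_2 = (x_1 − 6)/13 = -1/2
  x_2 = -1/2;  a_2 = 6;  x_3 = (x_2 − 6)/13 = -1/2
  x_3 = -1/2;  a_3 = 6;  x_4 = (x_3 − 6)/13 = -1/2
  x_4 = -1/2;  a_4 = 6;  x_5 = (x_4 − 6)/13 = -1/2
  x_5 = -1/2;  a_5 = 6;  x_6 = (x_5 − 6)/13 = -1/2
Digits: (9, 6, 6, 6, 6, 6).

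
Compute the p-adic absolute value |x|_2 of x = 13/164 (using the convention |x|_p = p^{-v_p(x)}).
|13/164|_2 = 4

Step 1 — compute v_2(x) by factoring powers of 2 out of the numerator and denominator: v_2(13/164) = -2. Step 2 — apply |x|_p = p^{-v_p(x)} = 2^{2} = 4.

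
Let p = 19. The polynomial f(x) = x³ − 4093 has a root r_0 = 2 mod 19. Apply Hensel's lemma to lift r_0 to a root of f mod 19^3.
r_2 = 3441 (mod 6859)

Hensel: r_{i+1} = r_i − f(r_i)/f′(r_i) mod 19^{i+2}, where f′(x) = 3x². Iterate:
  r_0 = 2 (mod 19)
  r_1 = 192 (mod 361)
  r_2 = 3441 (mod 6859)
Final: r = 3441 with f(r) ≡ 0 mod 19^3.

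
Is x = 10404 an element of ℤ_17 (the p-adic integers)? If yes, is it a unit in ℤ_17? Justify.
x ∈ ℤ_17 but not a unit; v_17(x) = 2 > 0

ℤ_17 = {x ∈ ℚ_17 : v_17(x) ≥ 0} and ℤ_17^× = {x ∈ ℤ_17 : v_17(x) = 0}. Here v_17(10404) = v_17(num) − v_17(den) = 2; compare against these criteria.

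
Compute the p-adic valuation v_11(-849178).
v_11(-849178) = 4

v_11(n) is the largest exponent k such that 11^k divides n. Factor out: -849178 = -11^4 · 58. (Sign doesn't affect v_p.) So v_11(-849178) = 4.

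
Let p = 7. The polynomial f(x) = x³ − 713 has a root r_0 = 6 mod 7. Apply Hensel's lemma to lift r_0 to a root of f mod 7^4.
r_3 = 286 (mod 2401)

Hensel: r_{i+1} = r_i − f(r_i)/f′(r_i) mod 7^{i+2}, where f′(x) = 3x². Iterate:
  r_0 = 6 (mod 7)
  r_1 = 41 (mod 49)
  r_2 = 286 (mod 343)
  r_3 = 286 (mod 2401)
Final: r = 286 with f(r) ≡ 0 mod 7^4.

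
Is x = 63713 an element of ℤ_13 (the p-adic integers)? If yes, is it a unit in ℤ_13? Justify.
x ∈ ℤ_13 but not a unit; v_13(x) = 3 > 0

ℤ_13 = {x ∈ ℚ_13 : v_13(x) ≥ 0} and ℤ_13^× = {x ∈ ℤ_13 : v_13(x) = 0}. Here v_13(63713) = v_13(num) − v_13(den) = 3; compare against these criteria.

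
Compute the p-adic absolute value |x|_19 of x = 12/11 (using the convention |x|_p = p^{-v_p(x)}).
|12/11|_19 = 1

Step 1 — compute v_19(x) by factoring powers of 19 out of the numerator and denominator: v_19(12/11) = 0. Step 2 — apply |x|_p = p^{-v_p(x)} = 19^{0} = 1.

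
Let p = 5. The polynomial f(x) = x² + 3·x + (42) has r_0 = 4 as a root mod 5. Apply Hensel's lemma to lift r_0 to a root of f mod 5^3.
r_2 = 109 (mod 125)

Hensel: r_{i+1} = r_i − f(r_i)·(f′(r_i))^{-1} mod 5^{i+2}, f′(x) = 2x + 3. Iterate:
  r_0 = 4 (mod 5)
  r_1 = 9 (mod 25)
  r_2 = 109 (mod 125)
Final: r = 109 satisfies f(r) ≡ 0 mod 5^3.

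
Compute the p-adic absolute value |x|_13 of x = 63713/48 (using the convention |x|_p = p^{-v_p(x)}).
|63713/48|_13 = 1/2197

Step 1 — compute v_13(x) by factoring powers of 13 out of the numerator and denominator: v_13(63713/48) = 3. Step 2 — apply |x|_p = p^{-v_p(x)} = 13^{-3} = 1/2197.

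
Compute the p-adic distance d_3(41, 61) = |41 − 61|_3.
d_3(41, 61) = 1

Step 1 — x − y = 41 − 61 = -20. Step 2 — v_3(-20) = 0 (factor: -20 = −(3^0 · 20); the sign does not affect v_p). Step 3 — |x − y|_3 = 3^{0} = 1.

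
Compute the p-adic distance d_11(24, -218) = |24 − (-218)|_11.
d_11(24, -218) = 1/121

Step 1 — x − y = 24 − (-218) = 242. Step 2 — v_11(242) = 2 (factor: 242 = (11^2 · 2); the sign does not affect v_p). Step 3 — |x − y|_11 = 11^{-2} = 1/121.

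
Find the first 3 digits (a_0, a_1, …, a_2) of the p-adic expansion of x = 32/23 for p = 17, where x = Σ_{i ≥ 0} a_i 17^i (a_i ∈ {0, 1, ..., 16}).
(a_0, …, a_2) = (11, 12, 0)

v_17(32/23) = 0 (numerator and denominator both coprime to 17), so x ∈ ℤ_17^×. Compute digits iteratively via a_i = x_i mod 17, x_{i+1} = (x_i − a_i)/17, with x_0 = x:
  x_0 = 32/23;  a_0 = 11;  x_1 = (x_0 − 11)/17 = -13/23
  x_1 = -13/23;  a_1 = 12;  x_2 = (x_1 − 12)/17 = -17/23
  x_2 = -17/23;  a_2 = 0;  x_3 = (x_2 − 0)/17 = -1/23
Digits: (11, 12, 0).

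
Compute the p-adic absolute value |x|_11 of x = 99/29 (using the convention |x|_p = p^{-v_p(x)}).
|99/29|_11 = 1/11

Step 1 — compute v_11(x) by factoring powers of 11 out of the numerator and denominator: v_11(99/29) = 1. Step 2 — apply |x|_p = p^{-v_p(x)} = 11^{-1} = 1/11.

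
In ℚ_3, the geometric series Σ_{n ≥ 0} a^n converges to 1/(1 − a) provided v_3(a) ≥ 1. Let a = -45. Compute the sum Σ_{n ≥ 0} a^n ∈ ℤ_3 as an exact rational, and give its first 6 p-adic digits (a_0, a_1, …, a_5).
Σ a^n = 1/(1 − a) = 1/46;  first 6 digits = (1, 0, 1, 1, 0, 2)

v_3(a) = 2 ≥ 1, so the series converges in ℤ_3 to 1/(1 − a) = 1/(1 − (-45)) = 1/46. Expand this rational in ℤ_3: compute digits iteratively via d_i = x_i mod 3, x_{i+1} = (x_i − d_i)/3. The first 6 digits are (1, 0, 1, 1, 0, 2).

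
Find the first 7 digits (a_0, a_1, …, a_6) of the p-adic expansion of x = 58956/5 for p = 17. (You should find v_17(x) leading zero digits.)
(a_0, …, a_6) = (0, 0, 0, 16, 6, 3, 10)

v_17(58956/5) = 3, so a_0 = ... = a_2 = 0. Factor out: x = 17^3 · u with u = 12/5 a unit in ℤ_17. Expand u iteratively via a_{v+i} = u_i mod 17, u_{i+1} = (u_i − a_{v+i})/17:
  u_0 = 12/5;  a_3 = 16;  u_1 = (u_0 − 16)/17 = -4/5
  u_1 = -4/5;  a_4 = 6;  u_2 = (u_1 − 6)/17 = -2/5
  u_2 = -2/5;  a_5 = 3;  u_3 = (u_2 − 3)/17 = -1/5
  u_3 = -1/5;  a_6 = 10;  u_4 = (u_3 − 10)/17 = -3/5
Digits: (0, 0, 0, 16, 6, 3, 10).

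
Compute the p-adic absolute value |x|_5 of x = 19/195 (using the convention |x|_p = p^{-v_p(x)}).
|19/195|_5 = 5

Step 1 — compute v_5(x) by factoring powers of 5 out of the numerator and denominator: v_5(19/195) = -1. Step 2 — apply |x|_p = p^{-v_p(x)} = 5^{1} = 5.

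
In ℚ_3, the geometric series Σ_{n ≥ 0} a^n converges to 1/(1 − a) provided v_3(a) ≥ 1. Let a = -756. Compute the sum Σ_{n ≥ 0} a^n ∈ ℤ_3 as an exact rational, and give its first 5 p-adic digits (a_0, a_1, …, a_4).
Σ a^n = 1/(1 − a) = 1/757;  first 5 digits = (1, 0, 0, 2, 2)

v_3(a) = 3 ≥ 1, so the series converges in ℤ_3 to 1/(1 − a) = 1/(1 − (-756)) = 1/757. Expand this rational in ℤ_3: compute digits iteratively via d_i = x_i mod 3, x_{i+1} = (x_i − d_i)/3. The first 5 digits are (1, 0, 0, 2, 2).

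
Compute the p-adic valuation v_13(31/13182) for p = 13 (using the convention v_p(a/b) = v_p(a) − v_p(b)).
v_13(31/13182) = -3

Factor powers of 13 from the numerator and denominator of the reduced fraction: 31 = 13^0 · 31 and 13182 = 13^3 · 6. Apply v_p(a/b) = v_p(a) − v_p(b): v_13(31/13182) = 0 − 3 = -3.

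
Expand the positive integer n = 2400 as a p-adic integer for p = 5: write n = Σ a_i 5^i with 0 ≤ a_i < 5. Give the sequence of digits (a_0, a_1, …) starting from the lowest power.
(a_0, a_1, …) = (0, 0, 1, 4, 3)

Repeated division by 5 gives the digits low-to-high: 2400 = 1·5^2 + 4·5^3 + 3·5^4. Digit sequence: (0, 0, 1, 4, 3).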